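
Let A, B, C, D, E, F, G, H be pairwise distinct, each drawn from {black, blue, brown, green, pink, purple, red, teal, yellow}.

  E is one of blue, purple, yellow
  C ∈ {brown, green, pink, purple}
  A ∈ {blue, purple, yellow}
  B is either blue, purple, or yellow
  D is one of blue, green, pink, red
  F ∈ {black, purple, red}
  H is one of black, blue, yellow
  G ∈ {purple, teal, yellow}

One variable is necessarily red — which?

F

A, B, E share exactly the 3 values {blue, purple, yellow}; by pigeonhole those values go to them, so strike blue, purple, yellow from C, D, F, G, H.
G has just one choice, so G = teal.
H must be black (only option left). Eliminate black elsewhere: F.
So red goes to F.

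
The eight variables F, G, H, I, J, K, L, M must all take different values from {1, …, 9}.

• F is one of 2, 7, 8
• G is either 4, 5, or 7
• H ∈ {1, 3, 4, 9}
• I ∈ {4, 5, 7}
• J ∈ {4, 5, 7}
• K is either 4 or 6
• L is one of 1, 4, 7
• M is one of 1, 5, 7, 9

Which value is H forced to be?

The 3 variables G, I, J are confined to {4, 5, 7}, which locks those values in; drop them from F, H, K, L, M.
K must be 6 (only option left).
L's domain is down to {1}, so L = 1. Remove 1 from H, M.
M's domain is down to {9}, so M = 9. Strike 9 from H.
So H = 3.

3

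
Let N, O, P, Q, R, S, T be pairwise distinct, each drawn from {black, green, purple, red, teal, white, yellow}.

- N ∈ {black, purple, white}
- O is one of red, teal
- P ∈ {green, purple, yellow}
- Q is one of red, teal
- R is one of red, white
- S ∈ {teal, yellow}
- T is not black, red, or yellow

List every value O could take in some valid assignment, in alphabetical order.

The 7 variables together cover exactly {black, green, purple, red, teal, white, yellow} — 7 values for 7 variables — and black appears only in N's list, so N = black.
O and Q between them cover only {red, teal} — a naked pair. Remove those values from R, S, T.
R's domain is down to {white}, so R = white. Remove white from T.
S must be yellow (only option left). Strike yellow from P.
No further eliminations apply; O can still be any of red, teal.

red, teal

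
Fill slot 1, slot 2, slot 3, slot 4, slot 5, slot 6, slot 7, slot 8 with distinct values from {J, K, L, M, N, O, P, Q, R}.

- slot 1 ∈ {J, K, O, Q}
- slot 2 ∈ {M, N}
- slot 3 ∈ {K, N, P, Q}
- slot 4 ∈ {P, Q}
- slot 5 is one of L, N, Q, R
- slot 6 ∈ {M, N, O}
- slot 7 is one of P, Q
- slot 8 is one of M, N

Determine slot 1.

slot 2 and slot 8 between them cover only {M, N} — a naked pair. Remove those values from slot 3, slot 5, slot 6.
slot 6's domain is down to {O}, so slot 6 = O. Strike O from slot 1.
slot 4 and slot 7 share exactly the 2 values {P, Q}; by pigeonhole those values go to them, so strike P, Q from slot 1, slot 3, slot 5.
slot 3 must be K (only option left). Eliminate K elsewhere: slot 1.
So slot 1 = J.

J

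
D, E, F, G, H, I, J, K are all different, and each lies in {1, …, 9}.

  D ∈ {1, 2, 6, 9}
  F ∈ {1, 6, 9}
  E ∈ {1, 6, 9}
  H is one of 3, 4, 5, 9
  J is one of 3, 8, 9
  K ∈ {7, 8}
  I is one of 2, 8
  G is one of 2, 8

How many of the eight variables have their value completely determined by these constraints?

G and I between them cover only {2, 8} — a naked pair. Remove those values from D, J, K.
K has just one choice, so K = 7.
The 3 variables D, E, F are confined to {1, 6, 9}, which locks those values in; drop them from H, J.
That leaves J = 3. Remove 3 from H.
Determined: J=3, K=7. The other variables each still have more than one consistent value. That makes 2.

2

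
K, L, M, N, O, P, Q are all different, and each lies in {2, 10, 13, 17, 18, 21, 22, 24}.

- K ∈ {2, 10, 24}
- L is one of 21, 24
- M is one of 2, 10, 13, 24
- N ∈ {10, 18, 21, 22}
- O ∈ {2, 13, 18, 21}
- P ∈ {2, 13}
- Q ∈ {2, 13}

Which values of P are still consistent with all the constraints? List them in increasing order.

2, 13

The 7 variables draw from only 7 values {2, 10, 13, 18, 21, 22, 24}, so each is used; only N can be 22, hence N = 22.
Among the 6 still-open variables, 18 fits only O (and all 6 values in {2, 10, 13, 18, 21, 24} must be used), so O = 18.
The 5 still-open variables together cover exactly {2, 10, 13, 21, 24} — 5 values for 5 variables — and 21 appears only in L's list, so L = 21.
P and Q between them cover only {2, 13} — a naked pair. Remove those values from K, M.
No further eliminations apply; P can still be any of 2, 13.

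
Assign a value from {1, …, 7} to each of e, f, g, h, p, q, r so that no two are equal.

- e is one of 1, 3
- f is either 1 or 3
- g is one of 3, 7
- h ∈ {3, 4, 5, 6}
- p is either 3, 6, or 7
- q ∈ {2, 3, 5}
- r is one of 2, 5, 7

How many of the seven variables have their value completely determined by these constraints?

3

Among the 7 variables, 4 fits only h (and all 7 values in {1, 2, 3, 4, 5, 6, 7} must be used), so h = 4.
The 6 still-open variables draw from only 6 values {1, 2, 3, 5, 6, 7}, so each is used; only p can be 6, hence p = 6.
e and f between them cover only {1, 3} — a naked pair. Remove those values from g, q.
g's domain is down to {7}, so g = 7. Strike 7 from r.
Determined: g=7, h=4, p=6. The other variables each still have more than one consistent value. That makes 3.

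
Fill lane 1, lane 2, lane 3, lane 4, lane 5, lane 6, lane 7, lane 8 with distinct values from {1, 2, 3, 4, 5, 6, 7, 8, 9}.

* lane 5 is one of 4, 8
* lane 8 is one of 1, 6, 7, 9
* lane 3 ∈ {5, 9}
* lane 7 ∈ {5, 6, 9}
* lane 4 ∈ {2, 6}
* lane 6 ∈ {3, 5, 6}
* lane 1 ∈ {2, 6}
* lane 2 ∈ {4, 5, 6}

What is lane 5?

lane 1 and lane 4 between them cover only {2, 6} — a naked pair. Remove those values from lane 2, lane 6, lane 7, lane 8.
lane 3 and lane 7 share exactly the 2 values {5, 9}; by pigeonhole those values go to them, so strike 5, 9 from lane 2, lane 6, lane 8.
lane 2 has just one choice, so lane 2 = 4. Strike 4 from lane 5.
So lane 5 = 8.

8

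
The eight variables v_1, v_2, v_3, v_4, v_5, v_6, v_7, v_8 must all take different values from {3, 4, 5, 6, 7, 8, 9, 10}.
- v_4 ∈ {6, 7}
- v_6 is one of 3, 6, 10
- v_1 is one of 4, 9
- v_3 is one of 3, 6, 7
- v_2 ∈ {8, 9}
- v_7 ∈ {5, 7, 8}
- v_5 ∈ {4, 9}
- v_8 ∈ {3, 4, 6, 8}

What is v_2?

8

Among the 8 variables, 5 fits only v_7 (and all 8 values in {3, 4, 5, 6, 7, 8, 9, 10} must be used), so v_7 = 5.
The 7 still-open variables draw from only 7 values {3, 4, 6, 7, 8, 9, 10}, so each is used; only v_6 can be 10, hence v_6 = 10.
v_1 and v_5 between them cover only {4, 9} — a naked pair. Remove those values from v_2, v_8.
So v_2 = 8.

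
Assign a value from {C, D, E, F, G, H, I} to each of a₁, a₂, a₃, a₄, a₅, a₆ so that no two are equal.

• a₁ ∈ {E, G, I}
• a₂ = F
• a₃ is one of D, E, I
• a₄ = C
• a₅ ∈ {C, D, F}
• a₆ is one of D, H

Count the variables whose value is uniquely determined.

a₂ has just one choice, so a₂ = F. Remove F from a₅.
That leaves a₄ = C. Remove C from a₅.
a₅ must be D (only option left). Strike D from a₃, a₆.
a₆ must be H (only option left).
Determined: a₂=F, a₄=C, a₅=D, a₆=H. The other variables each still have more than one consistent value. That makes 4.

4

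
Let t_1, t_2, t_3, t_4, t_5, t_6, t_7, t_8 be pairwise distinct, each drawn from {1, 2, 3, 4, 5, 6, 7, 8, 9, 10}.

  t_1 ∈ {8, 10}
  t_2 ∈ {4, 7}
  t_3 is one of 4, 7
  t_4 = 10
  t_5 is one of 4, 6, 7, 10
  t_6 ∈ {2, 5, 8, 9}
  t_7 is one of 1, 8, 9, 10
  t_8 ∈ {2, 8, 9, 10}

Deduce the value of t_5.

t_4's domain is down to {10}, so t_4 = 10. Remove 10 from t_1, t_5, t_7, t_8.
t_1's domain is down to {8}, so t_1 = 8. Eliminate 8 elsewhere: t_6, t_7, t_8.
t_2 and t_3 between them cover only {4, 7} — a naked pair. Remove those values from t_5.
So t_5 = 6.

6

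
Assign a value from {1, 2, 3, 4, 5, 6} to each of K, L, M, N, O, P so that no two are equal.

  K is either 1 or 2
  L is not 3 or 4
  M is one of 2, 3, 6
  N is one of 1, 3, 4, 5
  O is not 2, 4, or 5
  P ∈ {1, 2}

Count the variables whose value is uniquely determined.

2

The 6 variables draw from only 6 values {1, 2, 3, 4, 5, 6}, so each is used; only N can be 4, hence N = 4.
The 5 still-open variables draw from only 5 values {1, 2, 3, 5, 6}, so each is used; only L can be 5, hence L = 5.
K and P share exactly the 2 values {1, 2}; by pigeonhole those values go to them, so strike 1, 2 from M, O.
Determined: L=5, N=4. The other variables each still have more than one consistent value. That makes 2.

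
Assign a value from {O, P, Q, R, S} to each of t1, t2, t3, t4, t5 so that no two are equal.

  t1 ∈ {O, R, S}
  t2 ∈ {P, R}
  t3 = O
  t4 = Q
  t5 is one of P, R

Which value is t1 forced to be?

t3 must be O (only option left). Strike O from t1.
t4 has just one choice, so t4 = Q.
Among the 3 still-open variables, S fits only t1 (and all 3 values in {P, R, S} must be used), so t1 = S.

S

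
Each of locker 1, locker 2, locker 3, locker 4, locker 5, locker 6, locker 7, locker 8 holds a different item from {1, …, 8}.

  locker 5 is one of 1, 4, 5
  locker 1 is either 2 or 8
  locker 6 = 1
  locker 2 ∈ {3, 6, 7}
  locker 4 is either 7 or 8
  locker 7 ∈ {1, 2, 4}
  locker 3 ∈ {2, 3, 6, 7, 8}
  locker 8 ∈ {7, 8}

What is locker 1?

2

locker 6's domain is down to {1}, so locker 6 = 1. Remove 1 from locker 5, locker 7.
The 7 still-open variables together cover exactly {2, 3, 4, 5, 6, 7, 8} — 7 values for 7 variables — and 5 appears only in locker 5's list, so locker 5 = 5.
The 6 still-open variables draw from only 6 values {2, 3, 4, 6, 7, 8}, so each is used; only locker 7 can be 4, hence locker 7 = 4.
locker 4 and locker 8 between them cover only {7, 8} — a naked pair. Remove those values from locker 1, locker 2, locker 3.
So locker 1 = 2.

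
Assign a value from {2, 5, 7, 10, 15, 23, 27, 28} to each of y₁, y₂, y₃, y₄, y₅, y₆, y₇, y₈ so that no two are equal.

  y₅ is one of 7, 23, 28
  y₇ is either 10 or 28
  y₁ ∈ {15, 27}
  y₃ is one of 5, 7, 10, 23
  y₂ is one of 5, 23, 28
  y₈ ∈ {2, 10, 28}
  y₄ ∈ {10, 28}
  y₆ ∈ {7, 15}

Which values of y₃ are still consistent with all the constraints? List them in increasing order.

5, 7, 23

The 8 variables draw from only 8 values {2, 5, 7, 10, 15, 23, 27, 28}, so each is used; only y₈ can be 2, hence y₈ = 2.
The 7 still-open variables draw from only 7 values {5, 7, 10, 15, 23, 27, 28}, so each is used; only y₁ can be 27, hence y₁ = 27.
Among the 6 still-open variables, 15 fits only y₆ (and all 6 values in {5, 7, 10, 15, 23, 28} must be used), so y₆ = 15.
The 2 variables y₄ and y₇ are confined to {10, 28}, which locks those values in; drop them from y₂, y₃, y₅.
No further eliminations apply; y₃ can still be any of 5, 7, 23.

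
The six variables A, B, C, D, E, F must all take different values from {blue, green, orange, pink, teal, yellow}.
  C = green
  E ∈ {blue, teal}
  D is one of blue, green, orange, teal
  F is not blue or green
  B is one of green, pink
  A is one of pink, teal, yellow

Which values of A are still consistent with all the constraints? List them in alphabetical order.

C must be green (only option left). Remove green from B, D.
B must be pink (only option left). So A, F can't be pink.
No further eliminations apply; A can still be any of teal, yellow.

teal, yellow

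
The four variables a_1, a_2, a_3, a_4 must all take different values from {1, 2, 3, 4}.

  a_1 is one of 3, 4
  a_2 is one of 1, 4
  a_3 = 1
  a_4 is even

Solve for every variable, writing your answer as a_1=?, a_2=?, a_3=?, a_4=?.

a_3 must be 1 (only option left). Eliminate 1 elsewhere: a_2.
a_2 must be 4 (only option left). Strike 4 from a_1, a_4.
a_4's domain is down to {2}, so a_4 = 2.
a_1 must be 3 (only option left).

a_1=3, a_2=4, a_3=1, a_4=2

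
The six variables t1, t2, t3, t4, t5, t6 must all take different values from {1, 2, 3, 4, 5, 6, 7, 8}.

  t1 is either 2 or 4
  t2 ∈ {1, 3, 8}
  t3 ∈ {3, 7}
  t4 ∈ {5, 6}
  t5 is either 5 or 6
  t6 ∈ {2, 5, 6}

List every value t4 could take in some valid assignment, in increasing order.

5, 6

The 2 variables t4 and t5 are confined to {5, 6}, which locks those values in; drop them from t6.
t6's domain is down to {2}, so t6 = 2. Strike 2 from t1.
t1's domain is down to {4}, so t1 = 4.
No further eliminations apply; t4 can still be any of 5, 6.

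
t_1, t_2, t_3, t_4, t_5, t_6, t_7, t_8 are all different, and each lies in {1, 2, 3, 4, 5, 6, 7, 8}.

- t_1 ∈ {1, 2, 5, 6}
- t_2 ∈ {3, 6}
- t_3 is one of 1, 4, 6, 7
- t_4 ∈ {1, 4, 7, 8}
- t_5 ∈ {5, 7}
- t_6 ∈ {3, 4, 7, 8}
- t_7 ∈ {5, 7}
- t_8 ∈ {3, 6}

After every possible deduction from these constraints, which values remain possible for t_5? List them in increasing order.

5, 7

Among the 8 variables, 2 fits only t_1 (and all 8 values in {1, 2, 3, 4, 5, 6, 7, 8} must be used), so t_1 = 2.
The 2 variables t_2 and t_8 are confined to {3, 6}, which locks those values in; drop them from t_3, t_6.
t_5 and t_7 between them cover only {5, 7} — a naked pair. Remove those values from t_3, t_4, t_6.
No further eliminations apply; t_5 can still be any of 5, 7.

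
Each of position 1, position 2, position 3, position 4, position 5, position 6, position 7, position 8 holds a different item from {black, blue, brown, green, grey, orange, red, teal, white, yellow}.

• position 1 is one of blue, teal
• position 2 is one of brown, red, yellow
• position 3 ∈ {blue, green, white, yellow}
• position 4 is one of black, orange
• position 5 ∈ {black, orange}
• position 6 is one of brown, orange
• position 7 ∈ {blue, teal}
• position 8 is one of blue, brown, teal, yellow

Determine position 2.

The 2 variables position 1 and position 7 are confined to {blue, teal}, which locks those values in; drop them from position 3, position 8.
position 4 and position 5 share exactly the 2 values {black, orange}; by pigeonhole those values go to them, so strike black, orange from position 6.
position 6 must be brown (only option left). Strike brown from position 2, position 8.
position 8 must be yellow (only option left). Eliminate yellow elsewhere: position 2, position 3.
So position 2 = red.

red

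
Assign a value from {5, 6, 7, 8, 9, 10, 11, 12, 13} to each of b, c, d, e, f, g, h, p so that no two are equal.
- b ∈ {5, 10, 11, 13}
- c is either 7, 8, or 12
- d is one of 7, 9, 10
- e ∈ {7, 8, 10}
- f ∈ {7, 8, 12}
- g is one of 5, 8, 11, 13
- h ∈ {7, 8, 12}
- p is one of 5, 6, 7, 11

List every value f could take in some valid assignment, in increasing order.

7, 8, 12

The 3 variables c, f, h are confined to {7, 8, 12}, which locks those values in; drop them from d, e, g, p.
e's domain is down to {10}, so e = 10. So b, d can't be 10.
d has just one choice, so d = 9.
No further eliminations apply; f can still be any of 7, 8, 12.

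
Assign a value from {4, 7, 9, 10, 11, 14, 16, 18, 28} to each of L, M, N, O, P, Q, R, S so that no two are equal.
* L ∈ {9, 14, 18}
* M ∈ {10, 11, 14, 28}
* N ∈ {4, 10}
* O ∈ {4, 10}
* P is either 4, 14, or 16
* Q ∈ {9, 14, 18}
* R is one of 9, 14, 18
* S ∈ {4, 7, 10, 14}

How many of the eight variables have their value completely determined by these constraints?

N and O share exactly the 2 values {4, 10}; by pigeonhole those values go to them, so strike 4, 10 from M, P, S.
The 3 variables L, Q, R are confined to {9, 14, 18}, which locks those values in; drop them from M, P, S.
P has just one choice, so P = 16.
S's domain is down to {7}, so S = 7.
Determined: P=16, S=7. The other variables each still have more than one consistent value. That makes 2.

2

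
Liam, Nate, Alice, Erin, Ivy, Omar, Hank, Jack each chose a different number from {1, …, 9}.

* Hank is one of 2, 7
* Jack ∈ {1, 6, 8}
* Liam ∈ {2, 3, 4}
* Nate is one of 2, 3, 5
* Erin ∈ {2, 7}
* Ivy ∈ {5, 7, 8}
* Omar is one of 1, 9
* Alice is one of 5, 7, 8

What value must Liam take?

The 2 variables Erin and Hank are confined to {2, 7}, which locks those values in; drop them from Liam, Nate, Alice, Ivy.
Alice and Ivy share exactly the 2 values {5, 8}; by pigeonhole those values go to them, so strike 5, 8 from Nate, Jack.
Nate has just one choice, so Nate = 3. Remove 3 from Liam.
So Liam = 4.

4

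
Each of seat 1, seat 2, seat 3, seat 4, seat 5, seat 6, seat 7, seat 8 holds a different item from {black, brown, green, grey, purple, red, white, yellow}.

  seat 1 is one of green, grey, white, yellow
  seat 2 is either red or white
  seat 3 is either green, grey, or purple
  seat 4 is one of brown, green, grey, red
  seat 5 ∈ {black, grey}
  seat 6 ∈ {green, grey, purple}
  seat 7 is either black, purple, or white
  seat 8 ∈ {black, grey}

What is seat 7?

The 8 variables together cover exactly {black, brown, green, grey, purple, red, white, yellow} — 8 values for 8 variables — and brown appears only in seat 4's list, so seat 4 = brown.
Among the 7 still-open variables, red fits only seat 2 (and all 7 values in {black, green, grey, purple, red, white, yellow} must be used), so seat 2 = red.
Among the 6 still-open variables, yellow fits only seat 1 (and all 6 values in {black, green, grey, purple, white, yellow} must be used), so seat 1 = yellow.
Among the 5 still-open variables, white fits only seat 7 (and all 5 values in {black, green, grey, purple, white} must be used), so seat 7 = white.

white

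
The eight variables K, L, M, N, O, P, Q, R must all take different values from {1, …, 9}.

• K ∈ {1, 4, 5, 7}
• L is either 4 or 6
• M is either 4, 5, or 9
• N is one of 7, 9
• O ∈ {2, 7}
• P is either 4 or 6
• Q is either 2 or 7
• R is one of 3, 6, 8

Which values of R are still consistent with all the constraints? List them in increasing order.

The 2 variables L and P are confined to {4, 6}, which locks those values in; drop them from K, M, R.
O and Q between them cover only {2, 7} — a naked pair. Remove those values from K, N.
N's domain is down to {9}, so N = 9. So M can't be 9.
M must be 5 (only option left). Eliminate 5 elsewhere: K.
K's domain is down to {1}, so K = 1.
No further eliminations apply; R can still be any of 3, 8.

3, 8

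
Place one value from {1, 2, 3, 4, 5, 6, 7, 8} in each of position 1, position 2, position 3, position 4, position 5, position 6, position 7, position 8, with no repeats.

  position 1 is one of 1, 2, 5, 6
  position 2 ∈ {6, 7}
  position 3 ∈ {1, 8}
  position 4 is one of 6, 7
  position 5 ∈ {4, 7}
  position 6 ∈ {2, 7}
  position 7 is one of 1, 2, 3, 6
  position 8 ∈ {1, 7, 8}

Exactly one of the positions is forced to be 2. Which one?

position 6

The 8 variables draw from only 8 values {1, 2, 3, 4, 5, 6, 7, 8}, so each is used; only position 7 can be 3, hence position 7 = 3.
The 7 still-open variables together cover exactly {1, 2, 4, 5, 6, 7, 8} — 7 values for 7 variables — and 4 appears only in position 5's list, so position 5 = 4.
The 6 still-open variables together cover exactly {1, 2, 5, 6, 7, 8} — 6 values for 6 variables — and 5 appears only in position 1's list, so position 1 = 5.
The 5 still-open variables draw from only 5 values {1, 2, 6, 7, 8}, so each is used; only position 6 can be 2, hence position 6 = 2.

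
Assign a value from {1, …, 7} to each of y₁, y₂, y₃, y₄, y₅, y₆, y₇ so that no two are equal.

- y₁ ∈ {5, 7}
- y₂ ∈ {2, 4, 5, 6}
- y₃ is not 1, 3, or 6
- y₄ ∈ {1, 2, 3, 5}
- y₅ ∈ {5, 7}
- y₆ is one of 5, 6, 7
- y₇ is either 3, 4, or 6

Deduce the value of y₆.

6

The 7 variables together cover exactly {1, 2, 3, 4, 5, 6, 7} — 7 values for 7 variables — and 1 appears only in y₄'s list, so y₄ = 1.
Among the 6 still-open variables, 3 fits only y₇ (and all 6 values in {2, 3, 4, 5, 6, 7} must be used), so y₇ = 3.
The 2 variables y₁ and y₅ are confined to {5, 7}, which locks those values in; drop them from y₂, y₃, y₆.
So y₆ = 6.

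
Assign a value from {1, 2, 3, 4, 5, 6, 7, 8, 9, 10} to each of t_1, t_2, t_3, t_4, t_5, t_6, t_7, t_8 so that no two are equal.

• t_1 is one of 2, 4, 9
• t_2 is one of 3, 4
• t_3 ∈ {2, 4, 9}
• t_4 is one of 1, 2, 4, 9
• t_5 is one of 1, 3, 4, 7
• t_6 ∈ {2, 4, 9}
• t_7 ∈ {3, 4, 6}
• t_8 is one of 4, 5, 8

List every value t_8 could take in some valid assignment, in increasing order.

t_1, t_3, t_6 between them cover only {2, 4, 9} — a naked triple. Remove those values from t_2, t_4, t_5, t_7, t_8.
That leaves t_2 = 3. Strike 3 from t_5, t_7.
t_4's domain is down to {1}, so t_4 = 1. Eliminate 1 elsewhere: t_5.
t_5's domain is down to {7}, so t_5 = 7.
t_7 must be 6 (only option left).
No further eliminations apply; t_8 can still be any of 5, 8.

5, 8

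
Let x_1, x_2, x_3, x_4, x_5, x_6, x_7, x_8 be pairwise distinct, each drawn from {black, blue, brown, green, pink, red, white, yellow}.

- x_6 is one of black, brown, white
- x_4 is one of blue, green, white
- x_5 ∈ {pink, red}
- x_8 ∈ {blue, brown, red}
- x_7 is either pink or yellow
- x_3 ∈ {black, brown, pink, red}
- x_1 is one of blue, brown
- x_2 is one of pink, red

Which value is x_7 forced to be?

Among the 8 variables, green fits only x_4 (and all 8 values in {black, blue, brown, green, pink, red, white, yellow} must be used), so x_4 = green.
The 7 still-open variables draw from only 7 values {black, blue, brown, pink, red, white, yellow}, so each is used; only x_6 can be white, hence x_6 = white.
The 6 still-open variables draw from only 6 values {black, blue, brown, pink, red, yellow}, so each is used; only x_3 can be black, hence x_3 = black.
The 5 still-open variables draw from only 5 values {blue, brown, pink, red, yellow}, so each is used; only x_7 can be yellow, hence x_7 = yellow.

yellow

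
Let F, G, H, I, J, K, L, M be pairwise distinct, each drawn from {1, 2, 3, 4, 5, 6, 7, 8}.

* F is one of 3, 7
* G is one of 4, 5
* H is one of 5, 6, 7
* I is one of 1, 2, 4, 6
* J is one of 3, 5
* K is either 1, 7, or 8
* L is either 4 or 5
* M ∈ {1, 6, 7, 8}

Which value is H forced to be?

The 8 variables together cover exactly {1, 2, 3, 4, 5, 6, 7, 8} — 8 values for 8 variables — and 2 appears only in I's list, so I = 2.
The 2 variables G and L are confined to {4, 5}, which locks those values in; drop them from H, J.
That leaves J = 3. Remove 3 from F.
F has just one choice, so F = 7. Strike 7 from H, K, M.
So H = 6.

6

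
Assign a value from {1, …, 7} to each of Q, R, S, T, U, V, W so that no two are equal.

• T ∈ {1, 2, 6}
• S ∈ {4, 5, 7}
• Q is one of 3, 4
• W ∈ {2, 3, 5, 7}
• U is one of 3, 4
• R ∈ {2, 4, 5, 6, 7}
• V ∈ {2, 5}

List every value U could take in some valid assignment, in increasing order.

3, 4

The 7 variables draw from only 7 values {1, 2, 3, 4, 5, 6, 7}, so each is used; only T can be 1, hence T = 1.
The 6 still-open variables draw from only 6 values {2, 3, 4, 5, 6, 7}, so each is used; only R can be 6, hence R = 6.
Q and U between them cover only {3, 4} — a naked pair. Remove those values from S, W.
No further eliminations apply; U can still be any of 3, 4.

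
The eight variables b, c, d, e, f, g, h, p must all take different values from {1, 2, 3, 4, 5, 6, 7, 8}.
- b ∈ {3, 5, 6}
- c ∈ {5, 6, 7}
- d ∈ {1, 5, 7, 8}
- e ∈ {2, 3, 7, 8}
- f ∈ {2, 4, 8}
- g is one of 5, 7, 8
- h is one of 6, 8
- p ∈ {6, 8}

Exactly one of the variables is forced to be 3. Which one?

b

The 8 variables together cover exactly {1, 2, 3, 4, 5, 6, 7, 8} — 8 values for 8 variables — and 1 appears only in d's list, so d = 1.
The 7 still-open variables together cover exactly {2, 3, 4, 5, 6, 7, 8} — 7 values for 7 variables — and 4 appears only in f's list, so f = 4.
The 6 still-open variables draw from only 6 values {2, 3, 5, 6, 7, 8}, so each is used; only e can be 2, hence e = 2.
The 5 still-open variables together cover exactly {3, 5, 6, 7, 8} — 5 values for 5 variables — and 3 appears only in b's list, so b = 3.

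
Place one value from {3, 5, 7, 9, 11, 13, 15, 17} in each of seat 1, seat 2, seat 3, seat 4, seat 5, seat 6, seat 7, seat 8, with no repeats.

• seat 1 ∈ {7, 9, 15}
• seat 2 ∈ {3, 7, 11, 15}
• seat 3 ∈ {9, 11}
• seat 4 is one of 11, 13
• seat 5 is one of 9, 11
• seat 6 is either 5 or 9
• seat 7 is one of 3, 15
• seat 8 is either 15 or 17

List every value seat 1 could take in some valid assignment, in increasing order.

The 8 variables draw from only 8 values {3, 5, 7, 9, 11, 13, 15, 17}, so each is used; only seat 6 can be 5, hence seat 6 = 5.
The 7 still-open variables together cover exactly {3, 7, 9, 11, 13, 15, 17} — 7 values for 7 variables — and 13 appears only in seat 4's list, so seat 4 = 13.
The 6 still-open variables draw from only 6 values {3, 7, 9, 11, 15, 17}, so each is used; only seat 8 can be 17, hence seat 8 = 17.
seat 3 and seat 5 share exactly the 2 values {9, 11}; by pigeonhole those values go to them, so strike 9, 11 from seat 1, seat 2.
No further eliminations apply; seat 1 can still be any of 7, 15.

7, 15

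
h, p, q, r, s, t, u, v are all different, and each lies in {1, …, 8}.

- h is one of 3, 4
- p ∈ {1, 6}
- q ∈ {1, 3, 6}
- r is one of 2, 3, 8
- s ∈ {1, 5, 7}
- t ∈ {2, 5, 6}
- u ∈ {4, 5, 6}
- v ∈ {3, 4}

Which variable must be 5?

The 8 variables draw from only 8 values {1, 2, 3, 4, 5, 6, 7, 8}, so each is used; only s can be 7, hence s = 7.
Among the 7 still-open variables, 8 fits only r (and all 7 values in {1, 2, 3, 4, 5, 6, 8} must be used), so r = 8.
Among the 6 still-open variables, 2 fits only t (and all 6 values in {1, 2, 3, 4, 5, 6} must be used), so t = 2.
The 5 still-open variables together cover exactly {1, 3, 4, 5, 6} — 5 values for 5 variables — and 5 appears only in u's list, so u = 5.

u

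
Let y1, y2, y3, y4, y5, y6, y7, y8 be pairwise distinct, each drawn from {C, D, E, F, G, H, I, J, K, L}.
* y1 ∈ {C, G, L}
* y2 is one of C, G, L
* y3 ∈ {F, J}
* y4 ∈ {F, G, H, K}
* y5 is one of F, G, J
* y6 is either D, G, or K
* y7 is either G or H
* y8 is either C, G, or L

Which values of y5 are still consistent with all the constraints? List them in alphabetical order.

The 8 variables together cover exactly {C, D, F, G, H, J, K, L} — 8 values for 8 variables — and D appears only in y6's list, so y6 = D.
The 7 still-open variables draw from only 7 values {C, F, G, H, J, K, L}, so each is used; only y4 can be K, hence y4 = K.
Among the 6 still-open variables, H fits only y7 (and all 6 values in {C, F, G, H, J, L} must be used), so y7 = H.
y1, y2, y8 share exactly the 3 values {C, G, L}; by pigeonhole those values go to them, so strike C, G, L from y5.
No further eliminations apply; y5 can still be any of F, J.

F, J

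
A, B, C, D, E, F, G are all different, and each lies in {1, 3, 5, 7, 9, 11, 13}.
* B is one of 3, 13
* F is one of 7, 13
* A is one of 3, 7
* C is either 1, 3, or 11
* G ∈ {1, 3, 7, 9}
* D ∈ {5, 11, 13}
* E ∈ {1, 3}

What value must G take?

9

Among the 7 variables, 5 fits only D (and all 7 values in {1, 3, 5, 7, 9, 11, 13} must be used), so D = 5.
Among the 6 still-open variables, 9 fits only G (and all 6 values in {1, 3, 7, 9, 11, 13} must be used), so G = 9.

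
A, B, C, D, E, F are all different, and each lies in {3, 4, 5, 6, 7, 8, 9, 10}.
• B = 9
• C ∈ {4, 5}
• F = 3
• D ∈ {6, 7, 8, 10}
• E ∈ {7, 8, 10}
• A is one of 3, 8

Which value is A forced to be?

8

B has just one choice, so B = 9.
That leaves F = 3. Eliminate 3 elsewhere: A.
So A = 8.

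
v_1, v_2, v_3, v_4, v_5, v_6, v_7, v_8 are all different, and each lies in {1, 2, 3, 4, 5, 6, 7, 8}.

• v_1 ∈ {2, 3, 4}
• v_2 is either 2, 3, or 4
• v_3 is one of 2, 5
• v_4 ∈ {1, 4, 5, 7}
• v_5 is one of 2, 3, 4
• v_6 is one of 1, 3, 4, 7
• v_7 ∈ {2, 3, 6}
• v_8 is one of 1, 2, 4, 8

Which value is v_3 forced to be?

5

The 8 variables together cover exactly {1, 2, 3, 4, 5, 6, 7, 8} — 8 values for 8 variables — and 6 appears only in v_7's list, so v_7 = 6.
Among the 7 still-open variables, 8 fits only v_8 (and all 7 values in {1, 2, 3, 4, 5, 7, 8} must be used), so v_8 = 8.
v_1, v_2, v_5 between them cover only {2, 3, 4} — a naked triple. Remove those values from v_3, v_4, v_6.
So v_3 = 5.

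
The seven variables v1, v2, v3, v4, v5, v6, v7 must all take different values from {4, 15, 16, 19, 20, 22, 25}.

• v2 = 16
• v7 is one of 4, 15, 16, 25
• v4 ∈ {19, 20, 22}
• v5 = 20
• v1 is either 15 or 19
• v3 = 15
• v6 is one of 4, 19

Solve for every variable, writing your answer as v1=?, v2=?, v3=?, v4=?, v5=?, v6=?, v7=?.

v2 must be 16 (only option left). Strike 16 from v7.
v3 has just one choice, so v3 = 15. Remove 15 from v1, v7.
v5's domain is down to {20}, so v5 = 20. Eliminate 20 elsewhere: v4.
v1 must be 19 (only option left). Strike 19 from v4, v6.
v4 must be 22 (only option left).
That leaves v6 = 4. Remove 4 from v7.
That leaves v7 = 25.

v1=19, v2=16, v3=15, v4=22, v5=20, v6=4, v7=25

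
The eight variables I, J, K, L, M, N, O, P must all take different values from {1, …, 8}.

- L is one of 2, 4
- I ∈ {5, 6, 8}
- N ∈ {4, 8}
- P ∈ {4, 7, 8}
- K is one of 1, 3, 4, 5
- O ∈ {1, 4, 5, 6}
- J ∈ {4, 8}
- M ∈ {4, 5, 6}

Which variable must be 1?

O

The 8 variables draw from only 8 values {1, 2, 3, 4, 5, 6, 7, 8}, so each is used; only L can be 2, hence L = 2.
The 7 still-open variables draw from only 7 values {1, 3, 4, 5, 6, 7, 8}, so each is used; only K can be 3, hence K = 3.
Among the 6 still-open variables, 1 fits only O (and all 6 values in {1, 4, 5, 6, 7, 8} must be used), so O = 1.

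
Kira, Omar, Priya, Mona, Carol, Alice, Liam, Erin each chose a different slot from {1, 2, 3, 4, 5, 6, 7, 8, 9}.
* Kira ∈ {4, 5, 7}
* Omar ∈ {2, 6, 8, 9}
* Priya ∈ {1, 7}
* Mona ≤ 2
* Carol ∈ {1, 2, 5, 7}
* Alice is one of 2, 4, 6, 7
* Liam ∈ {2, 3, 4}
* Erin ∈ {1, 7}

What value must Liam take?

The 2 variables Priya and Erin are confined to {1, 7}, which locks those values in; drop them from Kira, Mona, Carol, Alice.
Mona's domain is down to {2}, so Mona = 2. Strike 2 from Omar, Carol, Alice, Liam.
Carol's domain is down to {5}, so Carol = 5. Remove 5 from Kira.
Kira has just one choice, so Kira = 4. Eliminate 4 elsewhere: Alice, Liam.
So Liam = 3.

3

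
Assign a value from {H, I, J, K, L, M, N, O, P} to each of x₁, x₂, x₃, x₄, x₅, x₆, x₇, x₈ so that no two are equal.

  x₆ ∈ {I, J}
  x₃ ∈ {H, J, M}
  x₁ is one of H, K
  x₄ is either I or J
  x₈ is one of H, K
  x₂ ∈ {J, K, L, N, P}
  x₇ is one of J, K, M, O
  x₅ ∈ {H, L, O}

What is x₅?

L

x₁ and x₈ between them cover only {H, K} — a naked pair. Remove those values from x₂, x₃, x₅, x₇.
x₄ and x₆ share exactly the 2 values {I, J}; by pigeonhole those values go to them, so strike I, J from x₂, x₃, x₇.
x₃ has just one choice, so x₃ = M. Remove M from x₇.
That leaves x₇ = O. Remove O from x₅.
So x₅ = L.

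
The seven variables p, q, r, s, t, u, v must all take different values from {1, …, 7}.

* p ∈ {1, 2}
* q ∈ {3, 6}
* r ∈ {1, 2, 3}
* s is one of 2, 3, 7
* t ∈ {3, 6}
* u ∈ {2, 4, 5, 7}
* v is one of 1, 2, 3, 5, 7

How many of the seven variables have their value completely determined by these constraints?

3

The 7 variables draw from only 7 values {1, 2, 3, 4, 5, 6, 7}, so each is used; only u can be 4, hence u = 4.
The 6 still-open variables together cover exactly {1, 2, 3, 5, 6, 7} — 6 values for 6 variables — and 5 appears only in v's list, so v = 5.
The 5 still-open variables together cover exactly {1, 2, 3, 6, 7} — 5 values for 5 variables — and 7 appears only in s's list, so s = 7.
The 2 variables q and t are confined to {3, 6}, which locks those values in; drop them from r.
Determined: s=7, u=4, v=5. The other variables each still have more than one consistent value. That makes 3.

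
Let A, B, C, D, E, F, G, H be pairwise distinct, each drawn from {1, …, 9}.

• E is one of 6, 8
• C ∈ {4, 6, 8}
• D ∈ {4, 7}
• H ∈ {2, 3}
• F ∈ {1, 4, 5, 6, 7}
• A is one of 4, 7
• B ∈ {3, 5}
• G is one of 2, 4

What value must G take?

Among the 8 variables, 1 fits only F (and all 8 values in {1, 2, 3, 4, 5, 6, 7, 8} must be used), so F = 1.
Among the 7 still-open variables, 5 fits only B (and all 7 values in {2, 3, 4, 5, 6, 7, 8} must be used), so B = 5.
Among the 6 still-open variables, 3 fits only H (and all 6 values in {2, 3, 4, 6, 7, 8} must be used), so H = 3.
Among the 5 still-open variables, 2 fits only G (and all 5 values in {2, 4, 6, 7, 8} must be used), so G = 2.

2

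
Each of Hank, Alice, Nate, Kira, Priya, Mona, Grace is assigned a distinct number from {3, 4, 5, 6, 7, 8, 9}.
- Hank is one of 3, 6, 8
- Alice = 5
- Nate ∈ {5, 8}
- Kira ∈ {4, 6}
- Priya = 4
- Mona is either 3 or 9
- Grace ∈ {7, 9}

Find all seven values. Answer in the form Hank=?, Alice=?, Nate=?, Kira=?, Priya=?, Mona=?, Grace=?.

Alice's domain is down to {5}, so Alice = 5. So Nate can't be 5.
That leaves Nate = 8. Eliminate 8 elsewhere: Hank.
Priya must be 4 (only option left). Eliminate 4 elsewhere: Kira.
Kira has just one choice, so Kira = 6. Strike 6 from Hank.
Hank must be 3 (only option left). Strike 3 from Mona.
Mona's domain is down to {9}, so Mona = 9. So Grace can't be 9.
Grace has just one choice, so Grace = 7.

Hank=3, Alice=5, Nate=8, Kira=6, Priya=4, Mona=9, Grace=7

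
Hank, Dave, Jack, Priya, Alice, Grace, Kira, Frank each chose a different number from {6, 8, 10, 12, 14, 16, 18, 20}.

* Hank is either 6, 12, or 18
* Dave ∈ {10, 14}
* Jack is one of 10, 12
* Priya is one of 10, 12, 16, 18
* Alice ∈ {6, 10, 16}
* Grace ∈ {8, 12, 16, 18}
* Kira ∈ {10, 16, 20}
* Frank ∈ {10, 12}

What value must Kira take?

The 8 variables together cover exactly {6, 8, 10, 12, 14, 16, 18, 20} — 8 values for 8 variables — and 8 appears only in Grace's list, so Grace = 8.
The 7 still-open variables together cover exactly {6, 10, 12, 14, 16, 18, 20} — 7 values for 7 variables — and 14 appears only in Dave's list, so Dave = 14.
The 6 still-open variables together cover exactly {6, 10, 12, 16, 18, 20} — 6 values for 6 variables — and 20 appears only in Kira's list, so Kira = 20.

20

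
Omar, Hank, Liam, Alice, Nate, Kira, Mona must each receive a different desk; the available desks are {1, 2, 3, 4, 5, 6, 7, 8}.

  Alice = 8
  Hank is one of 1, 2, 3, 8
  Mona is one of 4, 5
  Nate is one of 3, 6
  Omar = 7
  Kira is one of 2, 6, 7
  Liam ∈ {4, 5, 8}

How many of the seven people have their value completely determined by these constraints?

2

Omar's domain is down to {7}, so Omar = 7. Strike 7 from Kira.
Alice must be 8 (only option left). Eliminate 8 elsewhere: Hank, Liam.
Determined: Omar=7, Alice=8. The other people each still have more than one consistent value. That makes 2.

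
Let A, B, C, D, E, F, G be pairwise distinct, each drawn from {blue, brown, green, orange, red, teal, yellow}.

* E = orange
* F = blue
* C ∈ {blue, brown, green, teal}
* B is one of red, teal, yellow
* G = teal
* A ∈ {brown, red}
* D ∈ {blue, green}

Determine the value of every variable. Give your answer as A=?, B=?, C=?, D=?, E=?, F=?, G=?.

A=red, B=yellow, C=brown, D=green, E=orange, F=blue, G=teal

E has just one choice, so E = orange.
F must be blue (only option left). Remove blue from C, D.
G must be teal (only option left). So B, C can't be teal.
D's domain is down to {green}, so D = green. So C can't be green.
C has just one choice, so C = brown. So A can't be brown.
A's domain is down to {red}, so A = red. Remove red from B.
B's domain is down to {yellow}, so B = yellow.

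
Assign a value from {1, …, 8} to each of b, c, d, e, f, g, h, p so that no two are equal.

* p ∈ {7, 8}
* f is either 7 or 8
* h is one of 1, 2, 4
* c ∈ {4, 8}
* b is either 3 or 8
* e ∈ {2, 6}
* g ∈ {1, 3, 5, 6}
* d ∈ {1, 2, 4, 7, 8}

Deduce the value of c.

4

Among the 8 variables, 5 fits only g (and all 8 values in {1, 2, 3, 4, 5, 6, 7, 8} must be used), so g = 5.
Among the 7 still-open variables, 3 fits only b (and all 7 values in {1, 2, 3, 4, 6, 7, 8} must be used), so b = 3.
The 6 still-open variables together cover exactly {1, 2, 4, 6, 7, 8} — 6 values for 6 variables — and 6 appears only in e's list, so e = 6.
f and p between them cover only {7, 8} — a naked pair. Remove those values from c, d.
So c = 4.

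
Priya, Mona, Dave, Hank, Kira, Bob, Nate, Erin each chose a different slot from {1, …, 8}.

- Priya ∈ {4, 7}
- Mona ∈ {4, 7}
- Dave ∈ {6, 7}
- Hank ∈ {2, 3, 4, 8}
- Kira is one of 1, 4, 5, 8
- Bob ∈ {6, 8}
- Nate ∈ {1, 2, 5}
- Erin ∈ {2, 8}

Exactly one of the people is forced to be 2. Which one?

Erin

The 8 variables draw from only 8 values {1, 2, 3, 4, 5, 6, 7, 8}, so each is used; only Hank can be 3, hence Hank = 3.
Priya and Mona share exactly the 2 values {4, 7}; by pigeonhole those values go to them, so strike 4, 7 from Dave, Kira.
That leaves Dave = 6. Eliminate 6 elsewhere: Bob.
Bob's domain is down to {8}, so Bob = 8. Strike 8 from Kira, Erin.
So 2 goes to Erin.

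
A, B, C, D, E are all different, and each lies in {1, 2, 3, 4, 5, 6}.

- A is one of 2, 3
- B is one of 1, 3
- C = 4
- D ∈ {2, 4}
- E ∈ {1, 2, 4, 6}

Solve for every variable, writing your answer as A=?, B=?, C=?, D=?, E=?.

C has just one choice, so C = 4. Strike 4 from D, E.
D's domain is down to {2}, so D = 2. Eliminate 2 elsewhere: A, E.
A must be 3 (only option left). Eliminate 3 elsewhere: B.
B's domain is down to {1}, so B = 1. Eliminate 1 elsewhere: E.
E's domain is down to {6}, so E = 6.

A=3, B=1, C=4, D=2, E=6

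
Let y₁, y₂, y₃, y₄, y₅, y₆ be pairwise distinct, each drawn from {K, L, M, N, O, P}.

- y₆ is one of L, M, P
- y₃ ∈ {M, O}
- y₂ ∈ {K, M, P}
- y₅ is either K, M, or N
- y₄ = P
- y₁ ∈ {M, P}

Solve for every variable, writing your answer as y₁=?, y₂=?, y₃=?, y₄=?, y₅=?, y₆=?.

y₄ has just one choice, so y₄ = P. Remove P from y₁, y₂, y₆.
y₁ has just one choice, so y₁ = M. So y₂, y₃, y₅, y₆ can't be M.
That leaves y₂ = K. So y₅ can't be K.
y₃ has just one choice, so y₃ = O.
That leaves y₅ = N.
y₆'s domain is down to {L}, so y₆ = L.

y₁=M, y₂=K, y₃=O, y₄=P, y₅=N, y₆=L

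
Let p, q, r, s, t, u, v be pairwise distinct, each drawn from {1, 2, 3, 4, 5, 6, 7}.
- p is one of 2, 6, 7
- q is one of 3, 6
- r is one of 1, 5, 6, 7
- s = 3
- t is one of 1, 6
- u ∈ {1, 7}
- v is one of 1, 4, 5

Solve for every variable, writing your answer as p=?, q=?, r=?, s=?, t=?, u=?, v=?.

s must be 3 (only option left). Remove 3 from q.
q's domain is down to {6}, so q = 6. So p, r, t can't be 6.
t must be 1 (only option left). So r, u, v can't be 1.
u's domain is down to {7}, so u = 7. Eliminate 7 elsewhere: p, r.
p's domain is down to {2}, so p = 2.
r's domain is down to {5}, so r = 5. So v can't be 5.
That leaves v = 4.

p=2, q=6, r=5, s=3, t=1, u=7, v=4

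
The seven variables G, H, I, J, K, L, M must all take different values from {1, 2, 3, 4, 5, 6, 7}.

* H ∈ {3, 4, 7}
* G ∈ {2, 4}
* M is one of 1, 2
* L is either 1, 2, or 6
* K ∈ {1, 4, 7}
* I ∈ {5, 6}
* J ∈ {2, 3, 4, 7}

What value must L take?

6

The 7 variables together cover exactly {1, 2, 3, 4, 5, 6, 7} — 7 values for 7 variables — and 5 appears only in I's list, so I = 5.
The 6 still-open variables together cover exactly {1, 2, 3, 4, 6, 7} — 6 values for 6 variables — and 6 appears only in L's list, so L = 6.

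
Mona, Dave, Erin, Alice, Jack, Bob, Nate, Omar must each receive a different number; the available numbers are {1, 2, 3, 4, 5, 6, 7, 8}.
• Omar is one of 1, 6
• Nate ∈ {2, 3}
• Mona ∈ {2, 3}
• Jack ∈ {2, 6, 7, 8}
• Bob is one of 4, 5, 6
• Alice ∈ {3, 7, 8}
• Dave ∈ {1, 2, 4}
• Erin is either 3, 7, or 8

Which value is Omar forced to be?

The 8 variables together cover exactly {1, 2, 3, 4, 5, 6, 7, 8} — 8 values for 8 variables — and 5 appears only in Bob's list, so Bob = 5.
Among the 7 still-open variables, 4 fits only Dave (and all 7 values in {1, 2, 3, 4, 6, 7, 8} must be used), so Dave = 4.
The 6 still-open variables together cover exactly {1, 2, 3, 6, 7, 8} — 6 values for 6 variables — and 1 appears only in Omar's list, so Omar = 1.

1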